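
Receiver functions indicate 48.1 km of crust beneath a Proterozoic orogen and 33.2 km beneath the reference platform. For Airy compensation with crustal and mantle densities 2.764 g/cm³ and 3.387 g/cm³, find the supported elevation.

Excess crust Δ = 48.1 km − 33.2 km = 14.9 km, split between elevation h and root r with h + r = Δ.
Airy balance ρ_c h = (ρ_m − ρ_c) r gives r = h ρ_c/(ρ_m − ρ_c), so h (1 + ρ_c/(ρ_m − ρ_c)) = Δ, i.e. h = Δ (ρ_m − ρ_c)/ρ_m.
h = 14.9 km × 0.623/3.387 = 2.74 km.

2.74 km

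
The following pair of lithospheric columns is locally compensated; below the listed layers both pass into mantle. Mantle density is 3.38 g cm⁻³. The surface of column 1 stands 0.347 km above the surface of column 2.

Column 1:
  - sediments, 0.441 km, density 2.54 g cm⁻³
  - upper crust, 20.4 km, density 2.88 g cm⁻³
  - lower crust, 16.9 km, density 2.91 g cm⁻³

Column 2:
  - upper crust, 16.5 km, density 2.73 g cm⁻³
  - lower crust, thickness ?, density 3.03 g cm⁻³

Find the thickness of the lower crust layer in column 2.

Take the compensation level at the base of the deeper column (depth z_c below the surface of column 1) and equate Σ ρ_i t_i down to z_c; mantle fills any gap and the z_c terms cancel.
Column 1: 0.441×2.54 + 20.4×2.88 + 16.9×2.91 + (z_c − 37.741)×3.38
Column 2: 0.347×0 + 16.5×2.73 + x×3.03 + (z_c − 0.347 − 16.5 − x)×3.38
The z_c×3.38 term appears on both sides and cancels. Collect the known terms of each column as K = Σ(ρt)_known − 3.38 × (depth of known layers): K_1 = 109.05114 − 3.38×37.741 = −18.51344; K_2 = 45.045 − 3.38×(0.347 + 16.5) = −11.89786.
Balance: K_1 = K_2 − x×(3.38 − 3.03), so x = (K_2 − K_1)/(3.38 − 3.03) = 6.61558/0.35 = 18.9 km.

18.9 km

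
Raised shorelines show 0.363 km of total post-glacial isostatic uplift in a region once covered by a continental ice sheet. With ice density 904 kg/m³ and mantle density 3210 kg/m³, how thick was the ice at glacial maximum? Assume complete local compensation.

u = t ρ_ice/ρ_m → t = u ρ_m/ρ_ice = 0.363 km × 3210/904 = 1.29 km.

1.29 km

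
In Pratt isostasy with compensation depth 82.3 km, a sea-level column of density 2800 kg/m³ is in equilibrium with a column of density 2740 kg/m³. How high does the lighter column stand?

ρ_ref D = ρ (D + h) → h = D (ρ_ref − ρ)/ρ.
h = 82.3 km × (2800 − 2740)/2740 = 1.8 km.

1.8 km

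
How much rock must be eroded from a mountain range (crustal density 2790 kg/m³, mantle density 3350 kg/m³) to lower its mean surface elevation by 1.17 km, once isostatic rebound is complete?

Net drop Δ = e − u = e − e ρ_c/ρ_m = e (ρ_m − ρ_c)/ρ_m.
e = Δ ρ_m/(ρ_m − ρ_c) = 1.17 km × 3350/560 = 7 km.

7 km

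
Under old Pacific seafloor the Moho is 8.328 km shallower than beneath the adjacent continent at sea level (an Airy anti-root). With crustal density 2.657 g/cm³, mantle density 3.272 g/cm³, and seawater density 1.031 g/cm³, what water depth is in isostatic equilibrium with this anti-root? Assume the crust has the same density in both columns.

Replacing a thickness d of crust by seawater at the top must be balanced by replacing crust with mantle at the base: d (ρ_c − ρ_w) = a (ρ_m − ρ_c).
d = a (ρ_m − ρ_c)/(ρ_c − ρ_w) = 8.328 km × 0.615/1.626 = 3.15 km.

3.15 km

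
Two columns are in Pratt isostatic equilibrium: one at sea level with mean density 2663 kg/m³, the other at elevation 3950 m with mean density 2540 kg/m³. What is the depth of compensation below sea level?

81600 m

ρ_ref D = ρ (D + h) → D (ρ_ref − ρ) = ρ h.
D = ρ h/(ρ_ref − ρ) = 2540 × 3950 m/(2663 − 2540) = 81600 m.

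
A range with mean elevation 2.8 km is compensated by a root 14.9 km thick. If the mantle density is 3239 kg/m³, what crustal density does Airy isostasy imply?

ρ_c h = (ρ_m − ρ_c) r → ρ_c (h + r) = ρ_m r → ρ_c = ρ_m r / (h + r).
ρ_c = 3239 × 14.9 km / (2.8 km + 14.9 km) = 2730 kg/m³.

2730 kg/m³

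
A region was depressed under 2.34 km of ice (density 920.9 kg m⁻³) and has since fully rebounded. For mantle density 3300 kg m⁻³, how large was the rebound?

0.653 km

Removing the load lets mantle flow back in; uplift u satisfies ρ_ice t = ρ_m u.
u = t ρ_ice/ρ_m = 2.34 km × 920.9/3300 = 0.653 km.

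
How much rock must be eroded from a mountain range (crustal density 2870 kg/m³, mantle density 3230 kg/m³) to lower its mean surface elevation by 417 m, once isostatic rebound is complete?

Net drop Δ = e − u = e − e ρ_c/ρ_m = e (ρ_m − ρ_c)/ρ_m.
e = Δ ρ_m/(ρ_m − ρ_c) = 417 m × 3230/360 = 3740 m.

3740 m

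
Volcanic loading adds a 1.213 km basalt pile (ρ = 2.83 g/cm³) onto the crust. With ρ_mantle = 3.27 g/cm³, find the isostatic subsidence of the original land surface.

Subaerial loading: s = t ρ_load / ρ_m.
s = 1.213 km × 2.83/3.27 = 1.05 km.

1.05 km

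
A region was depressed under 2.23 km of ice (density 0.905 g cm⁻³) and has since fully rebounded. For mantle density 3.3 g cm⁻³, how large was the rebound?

Removing the load lets mantle flow back in; uplift u satisfies ρ_ice t = ρ_m u.
u = t ρ_ice/ρ_m = 2.23 km × 0.905/3.3 = 0.612 km.

0.612 km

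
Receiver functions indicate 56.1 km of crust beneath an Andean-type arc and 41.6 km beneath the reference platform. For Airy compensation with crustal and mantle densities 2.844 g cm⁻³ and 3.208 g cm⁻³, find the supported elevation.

1.65 km

Excess crust Δ = 56.1 km − 41.6 km = 14.5 km, split between elevation h and root r with h + r = Δ.
Airy balance ρ_c h = (ρ_m − ρ_c) r gives r = h ρ_c/(ρ_m − ρ_c), so h (1 + ρ_c/(ρ_m − ρ_c)) = Δ, i.e. h = Δ (ρ_m − ρ_c)/ρ_m.
h = 14.5 km × 0.364/3.208 = 1.65 km.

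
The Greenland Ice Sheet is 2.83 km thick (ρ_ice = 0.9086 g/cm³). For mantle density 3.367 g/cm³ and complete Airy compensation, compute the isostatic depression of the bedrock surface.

In Airy isostatic equilibrium: the ice load ρ_ice t is balanced by mantle displaced below, ρ_m s.
s = t ρ_ice / ρ_m = 2.83 km × 0.9086/3.367 = 0.764 km.

0.764 km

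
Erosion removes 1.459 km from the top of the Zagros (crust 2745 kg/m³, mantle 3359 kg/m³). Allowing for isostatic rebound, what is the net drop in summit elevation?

0.267 km

Rebound u = e ρ_c/ρ_m = 1.459 km × 2745/3359 = 1.192 km.
Net surface drop = e − u = 1.459 km − 1.192 km = e (ρ_m − ρ_c)/ρ_m = 0.267 km.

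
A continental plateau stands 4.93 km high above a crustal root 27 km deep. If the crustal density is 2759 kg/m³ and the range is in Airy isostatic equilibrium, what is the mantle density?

3260 kg/m³

Airy balance: ρ_c h = (ρ_m − ρ_c) r → ρ_m = ρ_c (1 + h/r).
ρ_m = 2759 × (1 + 4.93 km/27 km) = 3260 kg/m³.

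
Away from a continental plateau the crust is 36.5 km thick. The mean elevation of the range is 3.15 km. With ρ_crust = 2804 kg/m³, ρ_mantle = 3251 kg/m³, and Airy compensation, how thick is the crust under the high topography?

Root depth r = h ρ_c / (ρ_m − ρ_c) = 3.15 km × 2804 / 447 = 19.76 km.
Total thickness = T + h + r = 36.5 km + 3.15 km + 19.76 km = 59.4 km.

59.4 km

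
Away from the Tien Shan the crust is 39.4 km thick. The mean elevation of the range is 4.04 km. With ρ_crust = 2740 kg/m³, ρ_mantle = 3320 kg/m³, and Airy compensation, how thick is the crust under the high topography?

62.5 km

Root depth r = h ρ_c / (ρ_m − ρ_c) = 4.04 km × 2740 / 580 = 19.09 km.
Total thickness = T + h + r = 39.4 km + 4.04 km + 19.09 km = 62.5 km.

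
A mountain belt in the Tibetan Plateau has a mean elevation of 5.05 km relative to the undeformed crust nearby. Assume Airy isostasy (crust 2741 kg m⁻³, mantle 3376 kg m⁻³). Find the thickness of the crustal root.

In Airy isostatic equilibrium: the weight of the topography is balanced by the buoyancy of the root, ρ_c h = (ρ_m − ρ_c) r.
r = h · ρ_c / (ρ_m − ρ_c) = 5.05 km × 2741 / (3376 − 2741) = 21.8 km.

21.8 km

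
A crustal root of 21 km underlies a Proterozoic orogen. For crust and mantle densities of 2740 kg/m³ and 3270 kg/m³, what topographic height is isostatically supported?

In Airy isostatic equilibrium: ρ_c h = (ρ_m − ρ_c) r.
h = r (ρ_m − ρ_c) / ρ_c = 21 km × (3270 − 2740) / 2740 = 4.06 km.

4.06 km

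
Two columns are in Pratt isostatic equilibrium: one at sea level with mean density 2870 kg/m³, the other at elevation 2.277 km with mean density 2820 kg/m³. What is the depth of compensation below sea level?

128 km

ρ_ref D = ρ (D + h) → D (ρ_ref − ρ) = ρ h.
D = ρ h/(ρ_ref − ρ) = 2820 × 2.277 km/(2870 − 2820) = 128 km.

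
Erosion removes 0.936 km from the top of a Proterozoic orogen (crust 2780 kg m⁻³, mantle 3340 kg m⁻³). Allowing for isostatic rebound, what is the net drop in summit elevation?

Rebound u = e ρ_c/ρ_m = 0.936 km × 2780/3340 = 0.7791 km.
Net surface drop = e − u = 0.936 km − 0.7791 km = e (ρ_m − ρ_c)/ρ_m = 0.157 km.

0.157 km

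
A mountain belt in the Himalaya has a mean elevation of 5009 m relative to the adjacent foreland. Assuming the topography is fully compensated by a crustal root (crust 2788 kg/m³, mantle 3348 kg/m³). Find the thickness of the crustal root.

Isostatic balance requires: the weight of the topography is balanced by the buoyancy of the root, ρ_c h = (ρ_m − ρ_c) r.
r = h · ρ_c / (ρ_m − ρ_c) = 5009 m × 2788 / (3348 − 2788) = 24900 m.

24900 m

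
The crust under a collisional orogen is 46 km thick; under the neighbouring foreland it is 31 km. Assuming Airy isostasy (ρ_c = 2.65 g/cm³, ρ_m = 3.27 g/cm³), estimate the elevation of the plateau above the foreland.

Excess crust Δ = 46 km − 31 km = 15 km, split between elevation h and root r with h + r = Δ.
Airy balance ρ_c h = (ρ_m − ρ_c) r gives r = h ρ_c/(ρ_m − ρ_c), so h (1 + ρ_c/(ρ_m − ρ_c)) = Δ, i.e. h = Δ (ρ_m − ρ_c)/ρ_m.
h = 15 km × 0.62/3.27 = 2.84 km.

2.84 km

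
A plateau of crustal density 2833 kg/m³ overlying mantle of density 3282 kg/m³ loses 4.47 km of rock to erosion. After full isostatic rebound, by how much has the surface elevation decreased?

Rebound u = e ρ_c/ρ_m = 4.47 km × 2833/3282 = 3.858 km.
Net surface drop = e − u = 4.47 km − 3.858 km = e (ρ_m − ρ_c)/ρ_m = 0.612 km.

0.612 km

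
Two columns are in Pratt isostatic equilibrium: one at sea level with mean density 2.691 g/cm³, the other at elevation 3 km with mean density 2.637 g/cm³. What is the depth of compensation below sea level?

ρ_ref D = ρ (D + h) → D (ρ_ref − ρ) = ρ h.
D = ρ h/(ρ_ref − ρ) = 2.637 × 3 km/(2.691 − 2.637) = 146 km.

146 km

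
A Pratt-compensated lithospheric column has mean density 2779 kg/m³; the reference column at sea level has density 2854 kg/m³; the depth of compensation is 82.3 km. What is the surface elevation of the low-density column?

ρ_ref D = ρ (D + h) → h = D (ρ_ref − ρ)/ρ.
h = 82.3 km × (2854 − 2779)/2779 = 2.22 km.

2.22 km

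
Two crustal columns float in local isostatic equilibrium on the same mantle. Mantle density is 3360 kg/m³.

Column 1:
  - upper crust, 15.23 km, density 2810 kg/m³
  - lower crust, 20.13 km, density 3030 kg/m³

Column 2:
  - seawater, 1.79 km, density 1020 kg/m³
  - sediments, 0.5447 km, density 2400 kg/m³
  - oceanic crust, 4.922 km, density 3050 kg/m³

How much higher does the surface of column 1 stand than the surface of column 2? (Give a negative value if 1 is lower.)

2.61 km

For any compensation level in the mantle, the mantle terms cancel and isostasy reduces to e = (Σt_1 − Σt_2) − (Σ(ρt)_1 − Σ(ρt)_2) / ρ_m.
Σt_1 = 35.36 km; Σt_2 = 7.2567 km; Σ(ρt)_1 = 103790.2; Σ(ρt)_2 = 18145.18 (in km·kg/m³).
e = (35.36 − 7.2567) − (103790.2 − 18145.18) / 3360 = 2.61 km.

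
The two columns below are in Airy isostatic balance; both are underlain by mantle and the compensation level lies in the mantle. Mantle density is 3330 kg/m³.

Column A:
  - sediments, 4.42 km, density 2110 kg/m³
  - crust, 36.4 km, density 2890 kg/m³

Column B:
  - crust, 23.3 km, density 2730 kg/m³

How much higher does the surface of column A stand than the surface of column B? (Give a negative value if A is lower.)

2.23 km

For any compensation level in the mantle, the mantle terms cancel and isostasy reduces to e = (Σt_A − Σt_B) − (Σ(ρt)_A − Σ(ρt)_B) / ρ_m.
Σt_A = 40.82 km; Σt_B = 23.3 km; Σ(ρt)_A = 114522.2; Σ(ρt)_B = 63609 (in km·kg/m³).
e = (40.82 − 23.3) − (114522.2 − 63609) / 3330 = 2.23 km.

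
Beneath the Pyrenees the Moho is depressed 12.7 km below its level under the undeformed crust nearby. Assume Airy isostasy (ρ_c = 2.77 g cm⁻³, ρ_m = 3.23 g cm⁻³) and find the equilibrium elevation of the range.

2.11 km

By Archimedes' principle applied to the lithosphere: ρ_c h = (ρ_m − ρ_c) r.
h = r (ρ_m − ρ_c) / ρ_c = 12.7 km × (3.23 − 2.77) / 2.77 = 2.11 km.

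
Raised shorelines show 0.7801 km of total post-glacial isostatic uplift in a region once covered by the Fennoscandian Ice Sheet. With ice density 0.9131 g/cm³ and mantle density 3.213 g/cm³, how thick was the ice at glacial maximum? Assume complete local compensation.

u = t ρ_ice/ρ_m → t = u ρ_m/ρ_ice = 0.7801 km × 3.213/0.9131 = 2.75 km.

2.75 km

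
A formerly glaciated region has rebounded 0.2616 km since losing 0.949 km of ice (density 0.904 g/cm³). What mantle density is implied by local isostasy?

ρ_m = ρ_ice t / u = 0.904 × 0.949 km/0.2616 km = 3.28 g/cm³.

3.28 g/cm³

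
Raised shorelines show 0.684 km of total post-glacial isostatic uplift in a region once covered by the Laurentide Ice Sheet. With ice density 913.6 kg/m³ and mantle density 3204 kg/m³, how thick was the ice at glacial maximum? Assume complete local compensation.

u = t ρ_ice/ρ_m → t = u ρ_m/ρ_ice = 0.684 km × 3204/913.6 = 2.4 km.

2.4 km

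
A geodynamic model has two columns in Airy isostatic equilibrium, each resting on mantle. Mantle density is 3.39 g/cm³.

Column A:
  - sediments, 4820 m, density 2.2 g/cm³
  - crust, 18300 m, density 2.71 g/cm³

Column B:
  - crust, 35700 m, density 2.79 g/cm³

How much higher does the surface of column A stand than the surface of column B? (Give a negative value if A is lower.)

−956 m

For any compensation level in the mantle, the mantle terms cancel and isostasy reduces to e = (Σt_A − Σt_B) − (Σ(ρt)_A − Σ(ρt)_B) / ρ_m.
Σt_A = 23120 m; Σt_B = 35700 m; Σ(ρt)_A = 60197; Σ(ρt)_B = 99603 (in m·g/cm³).
e = (23120 − 35700) − (60197 − 99603) / 3.39 = −956 m.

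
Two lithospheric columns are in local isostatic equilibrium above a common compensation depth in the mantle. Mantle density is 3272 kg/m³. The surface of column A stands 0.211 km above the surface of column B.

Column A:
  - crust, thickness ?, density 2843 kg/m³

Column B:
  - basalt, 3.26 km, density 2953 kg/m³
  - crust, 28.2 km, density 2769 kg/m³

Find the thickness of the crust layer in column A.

37.1 km

Take the compensation level at the base of the deeper column (depth z_c below the surface of column A) and equate Σ ρ_i t_i down to z_c; mantle fills any gap and the z_c terms cancel.
Column A: x×2843 + (z_c − 0 − x)×3272
Column B: 0.211×0 + 3.26×2953 + 28.2×2769 + (z_c − 0.211 − 31.46)×3272
The z_c×3272 term appears on both sides and cancels. Collect the known terms of each column as K = Σ(ρt)_known − 3272 × (depth of known layers): K_A = 0 − 3272×0 = 0; K_B = 87712.58 − 3272×(0.211 + 31.46) = −15914.932.
Balance: K_A − x×(3272 − 2843) = K_B, so x = (K_A − K_B)/(3272 − 2843) = 15914.9/429 = 37.1 km.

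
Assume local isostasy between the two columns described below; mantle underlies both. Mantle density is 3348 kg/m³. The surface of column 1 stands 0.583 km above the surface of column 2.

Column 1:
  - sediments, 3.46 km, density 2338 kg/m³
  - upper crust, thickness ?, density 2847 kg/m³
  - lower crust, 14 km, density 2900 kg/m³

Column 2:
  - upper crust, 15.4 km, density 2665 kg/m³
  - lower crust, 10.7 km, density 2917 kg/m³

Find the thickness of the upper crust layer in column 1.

14.6 km

Take the compensation level at the base of the deeper column (depth z_c below the surface of column 1) and equate Σ ρ_i t_i down to z_c; mantle fills any gap and the z_c terms cancel.
Column 1: 3.46×2338 + x×2847 + 14×2900 + (z_c − 17.46 − x)×3348
Column 2: 0.583×0 + 15.4×2665 + 10.7×2917 + (z_c − 0.583 − 26.1)×3348
The z_c×3348 term appears on both sides and cancels. Collect the known terms of each column as K = Σ(ρt)_known − 3348 × (depth of known layers): K_1 = 48689.48 − 3348×17.46 = −9766.6; K_2 = 72252.9 − 3348×(0.583 + 26.1) = −17081.784.
Balance: K_1 − x×(3348 − 2847) = K_2, so x = (K_1 − K_2)/(3348 − 2847) = 7315.18/501 = 14.6 km.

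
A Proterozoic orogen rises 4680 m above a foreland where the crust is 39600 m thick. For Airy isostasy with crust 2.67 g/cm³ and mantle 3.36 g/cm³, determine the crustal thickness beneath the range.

Root depth r = h ρ_c / (ρ_m − ρ_c) = 4680 m × 2.67 / 0.69 = 18110 m.
Total thickness = T + h + r = 39600 m + 4680 m + 18110 m = 62400 m.

62400 m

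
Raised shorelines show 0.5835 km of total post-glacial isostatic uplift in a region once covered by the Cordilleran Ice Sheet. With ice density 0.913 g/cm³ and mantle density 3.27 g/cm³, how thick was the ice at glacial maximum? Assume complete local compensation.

u = t ρ_ice/ρ_m → t = u ρ_m/ρ_ice = 0.5835 km × 3.27/0.913 = 2.09 km.

2.09 km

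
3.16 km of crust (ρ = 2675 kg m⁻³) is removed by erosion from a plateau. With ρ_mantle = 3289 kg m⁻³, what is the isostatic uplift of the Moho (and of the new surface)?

2.57 km

Unloading: uplift u = e ρ_c/ρ_m = 3.16 km × 2675/3289 = 2.57 km.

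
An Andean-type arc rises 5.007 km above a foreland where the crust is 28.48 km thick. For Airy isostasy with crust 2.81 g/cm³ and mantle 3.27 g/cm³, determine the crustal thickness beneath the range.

64.1 km

Root depth r = h ρ_c / (ρ_m − ρ_c) = 5.007 km × 2.81 / 0.46 = 30.59 km.
Total thickness = T + h + r = 28.48 km + 5.007 km + 30.59 km = 64.1 km.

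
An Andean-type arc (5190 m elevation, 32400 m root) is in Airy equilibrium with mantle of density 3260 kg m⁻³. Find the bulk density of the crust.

2810 kg m⁻³

ρ_c h = (ρ_m − ρ_c) r → ρ_c (h + r) = ρ_m r → ρ_c = ρ_m r / (h + r).
ρ_c = 3260 × 32400 m / (5190 m + 32400 m) = 2810 kg m⁻³.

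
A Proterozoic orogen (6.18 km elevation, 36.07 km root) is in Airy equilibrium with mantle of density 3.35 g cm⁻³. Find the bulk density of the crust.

2.86 g cm⁻³

ρ_c h = (ρ_m − ρ_c) r → ρ_c (h + r) = ρ_m r → ρ_c = ρ_m r / (h + r).
ρ_c = 3.35 × 36.07 km / (6.18 km + 36.07 km) = 2.86 g cm⁻³.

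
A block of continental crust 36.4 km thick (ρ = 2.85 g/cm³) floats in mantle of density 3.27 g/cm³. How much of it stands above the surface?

Floating equilibrium: submerged depth d = t ρ_obj/ρ_fluid = 36.4 km × 2.85/3.27 = 31.72 km.
Freeboard = t − d = 36.4 km − 31.72 km = 4.68 km.

4.68 km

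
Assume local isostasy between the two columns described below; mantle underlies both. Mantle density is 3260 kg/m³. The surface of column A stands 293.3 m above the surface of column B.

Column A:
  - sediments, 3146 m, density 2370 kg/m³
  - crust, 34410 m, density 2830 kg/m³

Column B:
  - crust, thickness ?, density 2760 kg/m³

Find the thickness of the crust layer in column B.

Take the compensation level at the base of the deeper column (depth z_c below the surface of column A) and equate Σ ρ_i t_i down to z_c; mantle fills any gap and the z_c terms cancel.
Column A: 3146×2370 + 34410×2830 + (z_c − 37556)×3260
Column B: 293.3×0 + x×2760 + (z_c − 293.3 − 0 − x)×3260
The z_c×3260 term appears on both sides and cancels. Collect the known terms of each column as K = Σ(ρt)_known − 3260 × (depth of known layers): K_A = 104836320 − 3260×37556 = −17596240; K_B = 0 − 3260×(293.3 + 0) = −956158.
Balance: K_A = K_B − x×(3260 − 2760), so x = (K_B − K_A)/(3260 − 2760) = 16640100/500 = 33300 m.

33300 m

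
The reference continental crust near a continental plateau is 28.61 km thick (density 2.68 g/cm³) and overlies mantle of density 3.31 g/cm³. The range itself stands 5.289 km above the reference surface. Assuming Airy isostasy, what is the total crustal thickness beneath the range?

56.4 km

Root depth r = h ρ_c / (ρ_m − ρ_c) = 5.289 km × 2.68 / 0.63 = 22.5 km.
Total thickness = T + h + r = 28.61 km + 5.289 km + 22.5 km = 56.4 km.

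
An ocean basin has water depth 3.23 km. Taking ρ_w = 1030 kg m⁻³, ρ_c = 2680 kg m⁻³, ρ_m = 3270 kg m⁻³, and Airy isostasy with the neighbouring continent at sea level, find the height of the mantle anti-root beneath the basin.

9.03 km

In Airy isostatic equilibrium: replacing crust with seawater at the top is compensated by replacing crust with mantle at the base: d (ρ_c − ρ_w) = a (ρ_m − ρ_c).
a = d (ρ_c − ρ_w)/(ρ_m − ρ_c) = 3.23 km × 1650/590 = 9.03 km.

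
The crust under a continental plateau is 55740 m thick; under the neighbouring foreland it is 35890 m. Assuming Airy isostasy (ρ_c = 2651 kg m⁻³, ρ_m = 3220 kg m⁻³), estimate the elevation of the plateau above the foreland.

Excess crust Δ = 55740 m − 35890 m = 19850 m, split between elevation h and root r with h + r = Δ.
Airy balance ρ_c h = (ρ_m − ρ_c) r gives r = h ρ_c/(ρ_m − ρ_c), so h (1 + ρ_c/(ρ_m − ρ_c)) = Δ, i.e. h = Δ (ρ_m − ρ_c)/ρ_m.
h = 19850 m × 569/3220 = 3510 m.

3510 m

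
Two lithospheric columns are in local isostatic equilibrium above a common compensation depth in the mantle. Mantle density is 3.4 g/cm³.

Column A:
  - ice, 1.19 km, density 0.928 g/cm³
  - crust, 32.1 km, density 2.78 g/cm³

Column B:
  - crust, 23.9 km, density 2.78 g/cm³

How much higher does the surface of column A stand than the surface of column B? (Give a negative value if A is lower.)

2.36 km

For any compensation level in the mantle, the mantle terms cancel and isostasy reduces to e = (Σt_A − Σt_B) − (Σ(ρt)_A − Σ(ρt)_B) / ρ_m.
Σt_A = 33.29 km; Σt_B = 23.9 km; Σ(ρt)_A = 90.34232; Σ(ρt)_B = 66.442 (in km·g/cm³).
e = (33.29 − 23.9) − (90.34232 − 66.442) / 3.4 = 2.36 km.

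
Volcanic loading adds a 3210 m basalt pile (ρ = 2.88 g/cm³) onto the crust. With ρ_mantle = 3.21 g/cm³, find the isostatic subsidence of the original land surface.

Subaerial loading: s = t ρ_load / ρ_m.
s = 3210 m × 2.88/3.21 = 2880 m.

2880 m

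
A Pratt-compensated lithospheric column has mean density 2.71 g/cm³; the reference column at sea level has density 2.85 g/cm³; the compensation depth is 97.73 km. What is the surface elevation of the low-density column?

ρ_ref D = ρ (D + h) → h = D (ρ_ref − ρ)/ρ.
h = 97.73 km × (2.85 − 2.71)/2.71 = 5.05 km.

5.05 km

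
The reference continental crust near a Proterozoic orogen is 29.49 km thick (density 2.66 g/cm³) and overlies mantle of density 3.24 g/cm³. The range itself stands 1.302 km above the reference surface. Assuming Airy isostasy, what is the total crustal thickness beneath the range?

Root depth r = h ρ_c / (ρ_m − ρ_c) = 1.302 km × 2.66 / 0.58 = 5.971 km.
Total thickness = T + h + r = 29.49 km + 1.302 km + 5.971 km = 36.8 km.

36.8 km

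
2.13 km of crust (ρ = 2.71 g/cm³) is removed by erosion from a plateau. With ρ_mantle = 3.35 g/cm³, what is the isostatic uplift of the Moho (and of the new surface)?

Unloading: uplift u = e ρ_c/ρ_m = 2.13 km × 2.71/3.35 = 1.72 km.

1.72 km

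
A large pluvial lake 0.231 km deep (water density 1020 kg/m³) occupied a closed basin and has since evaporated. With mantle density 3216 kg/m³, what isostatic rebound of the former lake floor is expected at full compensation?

u = d ρ_w/ρ_m = 0.231 km × 1020/3216 = 0.0733 km.

0.0733 km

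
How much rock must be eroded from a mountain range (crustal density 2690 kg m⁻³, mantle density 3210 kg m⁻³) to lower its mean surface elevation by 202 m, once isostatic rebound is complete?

1250 m

Net drop Δ = e − u = e − e ρ_c/ρ_m = e (ρ_m − ρ_c)/ρ_m.
e = Δ ρ_m/(ρ_m − ρ_c) = 202 m × 3210/520 = 1250 m.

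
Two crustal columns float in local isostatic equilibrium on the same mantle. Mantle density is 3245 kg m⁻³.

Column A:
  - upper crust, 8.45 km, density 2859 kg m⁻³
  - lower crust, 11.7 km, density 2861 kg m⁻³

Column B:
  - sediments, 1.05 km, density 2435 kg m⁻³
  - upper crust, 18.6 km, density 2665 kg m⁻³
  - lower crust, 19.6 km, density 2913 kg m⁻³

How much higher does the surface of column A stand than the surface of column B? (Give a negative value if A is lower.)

For any compensation level in the mantle, the mantle terms cancel and isostasy reduces to e = (Σt_A − Σt_B) − (Σ(ρt)_A − Σ(ρt)_B) / ρ_m.
Σt_A = 20.15 km; Σt_B = 39.25 km; Σ(ρt)_A = 57632.25; Σ(ρt)_B = 109220.55 (in km·kg m⁻³).
e = (20.15 − 39.25) − (57632.25 − 109220.55) / 3245 = −3.2 km.

−3.2 km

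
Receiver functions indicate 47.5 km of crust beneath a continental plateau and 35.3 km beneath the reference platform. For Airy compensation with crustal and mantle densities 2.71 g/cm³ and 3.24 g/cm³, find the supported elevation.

2 km

Excess crust Δ = 47.5 km − 35.3 km = 12.2 km, split between elevation h and root r with h + r = Δ.
Airy balance ρ_c h = (ρ_m − ρ_c) r gives r = h ρ_c/(ρ_m − ρ_c), so h (1 + ρ_c/(ρ_m − ρ_c)) = Δ, i.e. h = Δ (ρ_m − ρ_c)/ρ_m.
h = 12.2 km × 0.53/3.24 = 2 km.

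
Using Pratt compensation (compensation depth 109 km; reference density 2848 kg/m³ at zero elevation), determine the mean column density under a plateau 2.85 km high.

Pratt balance: ρ_ref D = ρ (D + h).
ρ = ρ_ref D/(D + h) = 2848 × 109 km/(109 km + 2.85 km) = 2780 kg/m³.

2780 kg/m³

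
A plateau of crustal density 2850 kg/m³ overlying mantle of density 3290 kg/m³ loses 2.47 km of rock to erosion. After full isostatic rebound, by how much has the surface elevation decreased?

0.33 km

Rebound u = e ρ_c/ρ_m = 2.47 km × 2850/3290 = 2.14 km.
Net surface drop = e − u = 2.47 km − 2.14 km = e (ρ_m − ρ_c)/ρ_m = 0.33 km.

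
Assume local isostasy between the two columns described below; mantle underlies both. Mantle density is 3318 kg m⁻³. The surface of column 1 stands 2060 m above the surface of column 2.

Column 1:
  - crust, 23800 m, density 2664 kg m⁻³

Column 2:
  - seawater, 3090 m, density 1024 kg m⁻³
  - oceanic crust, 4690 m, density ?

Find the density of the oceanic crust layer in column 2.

2970 kg m⁻³

Take the compensation level at the base of the deeper column (depth z_c below the surface of column 1) and equate Σ ρ_i t_i down to z_c; mantle fills any gap and the z_c terms cancel.
Column 1: 23800×2664 + (z_c − 23800)×3318
Column 2: 2060×0 + 3090×1024 + 4690×ρ + (z_c − 2060 − 7780)×3318
The z_c×3318 term appears on both sides and cancels. Collect the known terms of each column as K = Σ(ρt)_known − 3318 × (depth of known layers): K_1 = 63403200 − 3318×23800 = −15565200; K_2 = 3164160 − 3318×(2060 + 7780) = −29484960.
Balance: K_1 = K_2 + 4690×ρ, so ρ = (K_1 − K_2)/4690 = 13919800/4690 = 2970 kg m⁻³.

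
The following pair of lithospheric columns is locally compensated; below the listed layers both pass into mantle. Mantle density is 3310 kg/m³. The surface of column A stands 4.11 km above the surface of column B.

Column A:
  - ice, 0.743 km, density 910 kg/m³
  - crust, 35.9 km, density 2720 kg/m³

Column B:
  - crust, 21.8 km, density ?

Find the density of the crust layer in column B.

Take the compensation level at the base of the deeper column (depth z_c below the surface of column A) and equate Σ ρ_i t_i down to z_c; mantle fills any gap and the z_c terms cancel.
Column A: 0.743×910 + 35.9×2720 + (z_c − 36.643)×3310
Column B: 4.11×0 + 21.8×ρ + (z_c − 4.11 − 21.8)×3310
The z_c×3310 term appears on both sides and cancels. Collect the known terms of each column as K = Σ(ρt)_known − 3310 × (depth of known layers): K_A = 98324.13 − 3310×36.643 = −22964.2; K_B = 0 − 3310×(4.11 + 21.8) = −85762.1.
Balance: K_A = K_B + 21.8×ρ, so ρ = (K_A − K_B)/21.8 = 62797.9/21.8 = 2880 kg/m³.

2880 kg/m³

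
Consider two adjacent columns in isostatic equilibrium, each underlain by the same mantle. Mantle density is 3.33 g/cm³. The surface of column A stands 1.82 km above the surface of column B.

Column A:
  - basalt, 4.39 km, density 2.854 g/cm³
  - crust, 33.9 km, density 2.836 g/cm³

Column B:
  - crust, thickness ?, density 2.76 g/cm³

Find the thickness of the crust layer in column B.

22.4 km

Take the compensation level at the base of the deeper column (depth z_c below the surface of column A) and equate Σ ρ_i t_i down to z_c; mantle fills any gap and the z_c terms cancel.
Column A: 4.39×2.854 + 33.9×2.836 + (z_c − 38.29)×3.33
Column B: 1.82×0 + x×2.76 + (z_c − 1.82 − 0 − x)×3.33
The z_c×3.33 term appears on both sides and cancels. Collect the known terms of each column as K = Σ(ρt)_known − 3.33 × (depth of known layers): K_A = 108.66946 − 3.33×38.29 = −18.83624; K_B = 0 − 3.33×(1.82 + 0) = −6.0606.
Balance: K_A = K_B − x×(3.33 − 2.76), so x = (K_B − K_A)/(3.33 − 2.76) = 12.7756/0.57 = 22.4 km.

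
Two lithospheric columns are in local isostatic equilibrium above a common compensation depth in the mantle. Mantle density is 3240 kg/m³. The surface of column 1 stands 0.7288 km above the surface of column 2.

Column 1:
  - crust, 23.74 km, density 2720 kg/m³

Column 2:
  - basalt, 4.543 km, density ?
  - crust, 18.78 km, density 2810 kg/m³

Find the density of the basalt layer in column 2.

Take the compensation level at the base of the deeper column (depth z_c below the surface of column 1) and equate Σ ρ_i t_i down to z_c; mantle fills any gap and the z_c terms cancel.
Column 1: 23.74×2720 + (z_c − 23.74)×3240
Column 2: 0.7288×0 + 4.543×ρ + 18.78×2810 + (z_c − 0.7288 − 23.323)×3240
The z_c×3240 term appears on both sides and cancels. Collect the known terms of each column as K = Σ(ρt)_known − 3240 × (depth of known layers): K_1 = 64572.8 − 3240×23.74 = −12344.8; K_2 = 52771.8 − 3240×(0.7288 + 23.323) = −25156.032.
Balance: K_1 = K_2 + 4.543×ρ, so ρ = (K_1 − K_2)/4.543 = 12811.2/4.543 = 2820 kg/m³.

2820 kg/m³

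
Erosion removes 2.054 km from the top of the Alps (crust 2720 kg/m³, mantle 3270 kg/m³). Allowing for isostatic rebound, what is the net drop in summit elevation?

0.345 km

Rebound u = e ρ_c/ρ_m = 2.054 km × 2720/3270 = 1.709 km.
Net surface drop = e − u = 2.054 km − 1.709 km = e (ρ_m − ρ_c)/ρ_m = 0.345 km.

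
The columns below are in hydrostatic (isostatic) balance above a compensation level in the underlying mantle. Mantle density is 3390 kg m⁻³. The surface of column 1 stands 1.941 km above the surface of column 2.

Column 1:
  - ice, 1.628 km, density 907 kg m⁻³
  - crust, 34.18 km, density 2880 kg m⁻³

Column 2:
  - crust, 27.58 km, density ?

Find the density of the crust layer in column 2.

2850 kg m⁻³

Take the compensation level at the base of the deeper column (depth z_c below the surface of column 1) and equate Σ ρ_i t_i down to z_c; mantle fills any gap and the z_c terms cancel.
Column 1: 1.628×907 + 34.18×2880 + (z_c − 35.808)×3390
Column 2: 1.941×0 + 27.58×ρ + (z_c − 1.941 − 27.58)×3390
The z_c×3390 term appears on both sides and cancels. Collect the known terms of each column as K = Σ(ρt)_known − 3390 × (depth of known layers): K_1 = 99914.996 − 3390×35.808 = −21474.124; K_2 = 0 − 3390×(1.941 + 27.58) = −100076.19.
Balance: K_1 = K_2 + 27.58×ρ, so ρ = (K_1 − K_2)/27.58 = 78602.1/27.58 = 2850 kg m⁻³.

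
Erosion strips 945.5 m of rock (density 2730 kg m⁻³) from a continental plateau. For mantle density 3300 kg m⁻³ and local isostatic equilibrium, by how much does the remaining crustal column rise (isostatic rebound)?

Unloading: uplift u = e ρ_c/ρ_m = 945.5 m × 2730/3300 = 782 m.

782 m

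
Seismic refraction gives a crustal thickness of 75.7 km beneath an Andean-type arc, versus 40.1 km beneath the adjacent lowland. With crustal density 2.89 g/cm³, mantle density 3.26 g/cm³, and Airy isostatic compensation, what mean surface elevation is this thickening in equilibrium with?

Excess crust Δ = 75.7 km − 40.1 km = 35.6 km, split between elevation h and root r with h + r = Δ.
Airy balance ρ_c h = (ρ_m − ρ_c) r gives r = h ρ_c/(ρ_m − ρ_c), so h (1 + ρ_c/(ρ_m − ρ_c)) = Δ, i.e. h = Δ (ρ_m − ρ_c)/ρ_m.
h = 35.6 km × 0.37/3.26 = 4.04 km.

4.04 km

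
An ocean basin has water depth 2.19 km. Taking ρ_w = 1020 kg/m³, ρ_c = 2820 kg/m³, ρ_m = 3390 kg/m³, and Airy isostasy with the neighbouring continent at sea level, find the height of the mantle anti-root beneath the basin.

6.92 km

In Airy isostatic equilibrium: replacing crust with seawater at the top is compensated by replacing crust with mantle at the base: d (ρ_c − ρ_w) = a (ρ_m − ρ_c).
a = d (ρ_c − ρ_w)/(ρ_m − ρ_c) = 2.19 km × 1800/570 = 6.92 km.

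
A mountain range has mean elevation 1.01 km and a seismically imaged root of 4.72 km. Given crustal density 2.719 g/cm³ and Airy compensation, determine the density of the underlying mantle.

3.3 g/cm³

Airy balance: ρ_c h = (ρ_m − ρ_c) r → ρ_m = ρ_c (1 + h/r).
ρ_m = 2.719 × (1 + 1.01 km/4.72 km) = 3.3 g/cm³.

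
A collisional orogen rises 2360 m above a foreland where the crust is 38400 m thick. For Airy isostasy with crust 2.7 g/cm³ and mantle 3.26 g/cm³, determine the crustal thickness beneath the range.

52100 m

Root depth r = h ρ_c / (ρ_m − ρ_c) = 2360 m × 2.7 / 0.56 = 11380 m.
Total thickness = T + h + r = 38400 m + 2360 m + 11380 m = 52100 m.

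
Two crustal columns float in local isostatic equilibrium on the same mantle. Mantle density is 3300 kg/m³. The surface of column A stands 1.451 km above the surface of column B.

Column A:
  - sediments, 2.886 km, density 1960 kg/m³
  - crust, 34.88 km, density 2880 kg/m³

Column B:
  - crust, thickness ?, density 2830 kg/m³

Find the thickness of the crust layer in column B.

Take the compensation level at the base of the deeper column (depth z_c below the surface of column A) and equate Σ ρ_i t_i down to z_c; mantle fills any gap and the z_c terms cancel.
Column A: 2.886×1960 + 34.88×2880 + (z_c − 37.766)×3300
Column B: 1.451×0 + x×2830 + (z_c − 1.451 − 0 − x)×3300
The z_c×3300 term appears on both sides and cancels. Collect the known terms of each column as K = Σ(ρt)_known − 3300 × (depth of known layers): K_A = 106110.96 − 3300×37.766 = −18516.84; K_B = 0 − 3300×(1.451 + 0) = −4788.3.
Balance: K_A = K_B − x×(3300 − 2830), so x = (K_B − K_A)/(3300 − 2830) = 13728.5/470 = 29.2 km.

29.2 km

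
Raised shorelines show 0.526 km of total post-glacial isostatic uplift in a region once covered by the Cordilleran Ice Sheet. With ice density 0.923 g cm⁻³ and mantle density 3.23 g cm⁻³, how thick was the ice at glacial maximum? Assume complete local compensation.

u = t ρ_ice/ρ_m → t = u ρ_m/ρ_ice = 0.526 km × 3.23/0.923 = 1.84 km.

1.84 km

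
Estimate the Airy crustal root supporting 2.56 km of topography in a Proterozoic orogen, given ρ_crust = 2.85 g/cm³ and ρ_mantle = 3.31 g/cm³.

In Airy isostatic equilibrium: the weight of the topography is balanced by the buoyancy of the root, ρ_c h = (ρ_m − ρ_c) r.
r = h · ρ_c / (ρ_m − ρ_c) = 2.56 km × 2.85 / (3.31 − 2.85) = 15.9 km.

15.9 km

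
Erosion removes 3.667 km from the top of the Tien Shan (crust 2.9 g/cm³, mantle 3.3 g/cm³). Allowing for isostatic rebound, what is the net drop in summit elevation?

Rebound u = e ρ_c/ρ_m = 3.667 km × 2.9/3.3 = 3.223 km.
Net surface drop = e − u = 3.667 km − 3.223 km = e (ρ_m − ρ_c)/ρ_m = 0.444 km.

0.444 km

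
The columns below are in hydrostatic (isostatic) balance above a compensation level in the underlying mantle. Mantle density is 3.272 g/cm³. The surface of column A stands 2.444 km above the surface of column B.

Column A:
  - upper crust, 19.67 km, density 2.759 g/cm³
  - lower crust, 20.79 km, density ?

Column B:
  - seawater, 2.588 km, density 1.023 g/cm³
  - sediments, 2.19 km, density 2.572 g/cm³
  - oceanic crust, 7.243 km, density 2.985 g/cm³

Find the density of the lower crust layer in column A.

Take the compensation level at the base of the deeper column (depth z_c below the surface of column A) and equate Σ ρ_i t_i down to z_c; mantle fills any gap and the z_c terms cancel.
Column A: 19.67×2.759 + 20.79×ρ + (z_c − 40.46)×3.272
Column B: 2.444×0 + 2.588×1.023 + 2.19×2.572 + 7.243×2.985 + (z_c − 2.444 − 12.021)×3.272
The z_c×3.272 term appears on both sides and cancels. Collect the known terms of each column as K = Σ(ρt)_known − 3.272 × (depth of known layers): K_A = 54.26953 − 3.272×40.46 = −78.11559; K_B = 29.900559 − 3.272×(2.444 + 12.021) = −17.428921.
Balance: K_A + 20.79×ρ = K_B, so ρ = (K_B − K_A)/20.79 = 60.6867/20.79 = 2.92 g/cm³.

2.92 g/cm³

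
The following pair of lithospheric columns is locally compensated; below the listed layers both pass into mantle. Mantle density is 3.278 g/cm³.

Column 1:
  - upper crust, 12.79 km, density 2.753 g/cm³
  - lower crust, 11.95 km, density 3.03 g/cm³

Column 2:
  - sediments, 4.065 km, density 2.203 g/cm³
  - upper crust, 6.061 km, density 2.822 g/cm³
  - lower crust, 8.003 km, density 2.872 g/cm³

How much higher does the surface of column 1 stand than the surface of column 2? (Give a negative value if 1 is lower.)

For any compensation level in the mantle, the mantle terms cancel and isostasy reduces to e = (Σt_1 − Σt_2) − (Σ(ρt)_1 − Σ(ρt)_2) / ρ_m.
Σt_1 = 24.74 km; Σt_2 = 18.129 km; Σ(ρt)_1 = 71.41937; Σ(ρt)_2 = 49.043953 (in km·g/cm³).
e = (24.74 − 18.129) − (71.41937 − 49.043953) / 3.278 = −0.215 km.

−0.215 km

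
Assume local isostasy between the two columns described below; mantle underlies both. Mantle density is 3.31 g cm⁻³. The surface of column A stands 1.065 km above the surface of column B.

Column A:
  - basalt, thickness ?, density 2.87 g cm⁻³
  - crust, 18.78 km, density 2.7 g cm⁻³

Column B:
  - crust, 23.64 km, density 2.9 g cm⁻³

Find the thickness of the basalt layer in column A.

Take the compensation level at the base of the deeper column (depth z_c below the surface of column A) and equate Σ ρ_i t_i down to z_c; mantle fills any gap and the z_c terms cancel.
Column A: x×2.87 + 18.78×2.7 + (z_c − 18.78 − x)×3.31
Column B: 1.065×0 + 23.64×2.9 + (z_c − 1.065 − 23.64)×3.31
The z_c×3.31 term appears on both sides and cancels. Collect the known terms of each column as K = Σ(ρt)_known − 3.31 × (depth of known layers): K_A = 50.706 − 3.31×18.78 = −11.4558; K_B = 68.556 − 3.31×(1.065 + 23.64) = −13.21755.
Balance: K_A − x×(3.31 − 2.87) = K_B, so x = (K_A − K_B)/(3.31 − 2.87) = 1.76175/0.44 = 4 km.

4 km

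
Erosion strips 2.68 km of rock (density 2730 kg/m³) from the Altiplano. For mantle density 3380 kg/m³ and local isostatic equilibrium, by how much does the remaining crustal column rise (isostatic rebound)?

2.16 km

Unloading: uplift u = e ρ_c/ρ_m = 2.68 km × 2730/3380 = 2.16 km.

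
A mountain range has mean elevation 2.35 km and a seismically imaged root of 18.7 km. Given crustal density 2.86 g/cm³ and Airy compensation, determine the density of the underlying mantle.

Airy balance: ρ_c h = (ρ_m − ρ_c) r → ρ_m = ρ_c (1 + h/r).
ρ_m = 2.86 × (1 + 2.35 km/18.7 km) = 3.22 g/cm³.

3.22 g/cm³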